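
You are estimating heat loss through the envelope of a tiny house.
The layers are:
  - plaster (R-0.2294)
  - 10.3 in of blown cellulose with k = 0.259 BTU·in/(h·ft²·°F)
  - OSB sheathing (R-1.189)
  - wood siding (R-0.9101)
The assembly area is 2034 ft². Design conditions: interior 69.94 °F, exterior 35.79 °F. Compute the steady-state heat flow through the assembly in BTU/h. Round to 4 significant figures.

10.3/0.259 = 39.768
R_total = 0.2294 + 39.768 + 1.189 + 0.9101 = 42.097 ft²·°F·h/BTU
Q = A·ΔT/R = 2034 × (69.94 − 35.79) / 42.097 = 1650 BTU/h

1650 BTU/h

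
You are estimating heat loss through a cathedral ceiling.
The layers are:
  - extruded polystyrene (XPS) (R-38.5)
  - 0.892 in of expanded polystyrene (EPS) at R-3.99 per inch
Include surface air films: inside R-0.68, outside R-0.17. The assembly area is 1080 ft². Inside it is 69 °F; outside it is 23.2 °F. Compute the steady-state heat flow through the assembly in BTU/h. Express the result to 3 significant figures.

0.892 × 3.99 = 3.559
R_total = 0.68 + 38.5 + 3.559 + 0.17 = 42.91 ft²·°F·h/BTU
Q = A·ΔT/R = 1080 × (69 − 23.2) / 42.91 = 1153 BTU/h

1150 BTU/h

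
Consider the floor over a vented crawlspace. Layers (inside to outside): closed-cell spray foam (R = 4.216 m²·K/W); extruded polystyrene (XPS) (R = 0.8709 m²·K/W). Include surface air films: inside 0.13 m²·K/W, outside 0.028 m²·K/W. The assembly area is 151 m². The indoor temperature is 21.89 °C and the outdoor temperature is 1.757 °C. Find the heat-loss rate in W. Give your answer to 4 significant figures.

579.6 W

R_total = 0.13 + 4.216 + 0.8709 + 0.028 = 5.2449 m²·K/W
Q = A·ΔT/R = 151 × (21.89 − 1.757) / 5.2449 = 579.63 W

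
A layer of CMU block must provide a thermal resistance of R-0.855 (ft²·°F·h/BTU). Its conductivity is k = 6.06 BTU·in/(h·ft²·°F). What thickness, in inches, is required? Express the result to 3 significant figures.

5.18 in

L = R × k = 0.855 × 6.06 = 5.181 in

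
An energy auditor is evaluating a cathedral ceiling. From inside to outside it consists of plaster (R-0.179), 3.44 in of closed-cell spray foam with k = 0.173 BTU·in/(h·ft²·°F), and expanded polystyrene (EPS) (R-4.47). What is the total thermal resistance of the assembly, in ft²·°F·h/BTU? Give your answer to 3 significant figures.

3.44/0.173 = 19.88
R_total = 0.179 + 19.88 + 4.47 = 24.53 ft²·°F·h/BTU

24.5 ft²·°F·h/BTU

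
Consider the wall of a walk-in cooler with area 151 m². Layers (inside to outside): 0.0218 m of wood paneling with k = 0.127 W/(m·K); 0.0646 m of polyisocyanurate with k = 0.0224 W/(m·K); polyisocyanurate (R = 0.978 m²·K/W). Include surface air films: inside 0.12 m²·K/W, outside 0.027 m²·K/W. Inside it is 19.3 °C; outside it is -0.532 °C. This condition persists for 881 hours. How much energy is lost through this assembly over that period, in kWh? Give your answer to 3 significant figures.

631 kWh

0.0218/0.127 = 0.1717
0.0646/0.0224 = 2.884
R_total = 0.12 + 0.1717 + 2.884 + 0.978 + 0.027 = 4.181 m²·K/W
Q = 151 × (19.3 − (-0.532)) / 4.181 = 716.3 W
E = 716.3 W × 881 h / 1000 = 631.1 kWh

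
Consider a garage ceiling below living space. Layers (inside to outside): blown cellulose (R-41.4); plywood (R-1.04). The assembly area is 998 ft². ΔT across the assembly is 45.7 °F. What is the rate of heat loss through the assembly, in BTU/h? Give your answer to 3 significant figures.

1070 BTU/h

R_total = 41.4 + 1.04 = 42.44 ft²·°F·h/BTU
Q = A·ΔT/R = 998 × 45.7 / 42.44 = 1075 BTU/h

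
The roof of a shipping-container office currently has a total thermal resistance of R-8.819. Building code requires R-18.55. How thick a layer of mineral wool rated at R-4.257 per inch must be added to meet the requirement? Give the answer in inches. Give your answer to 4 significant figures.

2.286 in

ΔR = 18.55 − 8.819 = 9.731 ft²·°F·h/BTU
L = ΔR / (R/in) = 9.731/4.257 = 2.2859 in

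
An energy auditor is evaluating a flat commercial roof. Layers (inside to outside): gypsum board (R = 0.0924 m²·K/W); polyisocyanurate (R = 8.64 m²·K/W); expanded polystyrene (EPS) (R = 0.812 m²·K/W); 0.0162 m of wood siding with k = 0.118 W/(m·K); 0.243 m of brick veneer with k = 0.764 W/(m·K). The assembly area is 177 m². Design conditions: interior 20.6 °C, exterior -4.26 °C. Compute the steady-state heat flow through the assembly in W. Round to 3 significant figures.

440 W

0.0162/0.118 = 0.1373
0.243/0.764 = 0.3181
R_total = 0.0924 + 8.64 + 0.812 + 0.1373 + 0.3181 = 10 m²·K/W
Q = A·ΔT/R = 177 × (20.6 − (-4.26)) / 10 = 440 W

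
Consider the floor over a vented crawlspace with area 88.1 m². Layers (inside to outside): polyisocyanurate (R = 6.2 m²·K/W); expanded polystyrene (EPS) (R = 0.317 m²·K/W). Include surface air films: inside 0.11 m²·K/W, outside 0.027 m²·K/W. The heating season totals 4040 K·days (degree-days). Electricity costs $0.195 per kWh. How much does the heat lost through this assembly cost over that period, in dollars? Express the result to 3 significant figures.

R_total = 0.11 + 6.2 + 0.317 + 0.027 = 6.654 m²·K/W
E = A × HDD × 24 / R / 1000 = 88.1 × 4040 × 24 / 6.654 / 1000 = 1284 kWh
Cost = 1284 × 0.195 = $250.3

250 dollars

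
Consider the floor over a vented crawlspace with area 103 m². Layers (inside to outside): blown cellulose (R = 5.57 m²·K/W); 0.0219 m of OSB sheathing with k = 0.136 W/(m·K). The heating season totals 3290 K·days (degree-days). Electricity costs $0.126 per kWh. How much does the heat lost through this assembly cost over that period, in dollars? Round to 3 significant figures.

0.0219/0.136 = 0.161
R_total = 5.57 + 0.161 = 5.731 m²·K/W
E = A × HDD × 24 / R / 1000 = 103 × 3290 × 24 / 5.731 / 1000 = 1419 kWh
Cost = 1419 × 0.126 = $178.8

179 dollars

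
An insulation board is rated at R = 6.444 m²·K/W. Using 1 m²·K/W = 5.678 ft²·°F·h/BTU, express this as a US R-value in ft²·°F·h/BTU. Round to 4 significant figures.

36.59 ft²·°F·h/BTU

R_US = 6.444 × 5.678 = 36.589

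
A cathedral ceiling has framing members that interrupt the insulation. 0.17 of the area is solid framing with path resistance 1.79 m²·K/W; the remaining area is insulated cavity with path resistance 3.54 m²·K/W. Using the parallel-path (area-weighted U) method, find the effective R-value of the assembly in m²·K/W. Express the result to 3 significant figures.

U_eff = 0.83/3.54 + 0.17/1.79 = 0.2345 + 0.09497 = 0.3294
R_eff = 1/U_eff = 3.035 m²·K/W

3.04 m²·K/W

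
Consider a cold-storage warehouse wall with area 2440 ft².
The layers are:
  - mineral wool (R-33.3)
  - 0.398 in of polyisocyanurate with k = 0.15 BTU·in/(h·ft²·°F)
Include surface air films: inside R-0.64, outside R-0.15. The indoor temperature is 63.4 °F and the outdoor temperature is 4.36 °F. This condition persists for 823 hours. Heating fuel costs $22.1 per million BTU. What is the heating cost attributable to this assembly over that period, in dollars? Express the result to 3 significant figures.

71.3 dollars

0.398/0.15 = 2.653
R_total = 0.64 + 33.3 + 2.653 + 0.15 = 36.74 ft²·°F·h/BTU
Q = 2440 × (63.4 − 4.36) / 36.74 = 3921 BTU/h
E = 3921 × 823 = 3227000 BTU
Cost = 3227000/10⁶ × 22.1 = $71.31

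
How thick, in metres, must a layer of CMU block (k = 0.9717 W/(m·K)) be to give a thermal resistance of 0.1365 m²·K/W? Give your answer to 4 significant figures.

L = R·k = 0.1365 × 0.9717 = 0.13264 m

0.1326 m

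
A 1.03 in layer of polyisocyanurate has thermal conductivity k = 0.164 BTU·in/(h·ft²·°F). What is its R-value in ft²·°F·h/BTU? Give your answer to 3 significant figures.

6.28 ft²·°F·h/BTU

R = L/k = 1.03/0.164 = 6.28 ft²·°F·h/BTU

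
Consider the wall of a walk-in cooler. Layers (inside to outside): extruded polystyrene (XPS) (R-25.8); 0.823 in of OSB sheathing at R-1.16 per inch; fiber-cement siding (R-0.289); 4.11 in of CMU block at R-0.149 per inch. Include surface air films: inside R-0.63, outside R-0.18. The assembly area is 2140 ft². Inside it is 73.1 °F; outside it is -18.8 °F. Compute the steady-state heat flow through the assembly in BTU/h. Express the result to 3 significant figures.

0.823 × 1.16 = 0.9547
4.11 × 0.149 = 0.6124
R_total = 0.63 + 25.8 + 0.9547 + 0.289 + 0.6124 + 0.18 = 28.47 ft²·°F·h/BTU
Q = A·ΔT/R = 2140 × (73.1 − (-18.8)) / 28.47 = 6909 BTU/h

6910 BTU/h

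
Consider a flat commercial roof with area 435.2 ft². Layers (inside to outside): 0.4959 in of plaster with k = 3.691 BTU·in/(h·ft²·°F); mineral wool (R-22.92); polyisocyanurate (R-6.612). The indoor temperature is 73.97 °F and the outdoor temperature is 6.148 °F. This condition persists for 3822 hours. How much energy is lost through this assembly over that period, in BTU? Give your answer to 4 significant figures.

3803000 BTU

0.4959/3.691 = 0.13435
R_total = 0.13435 + 22.92 + 6.612 = 29.666 ft²·°F·h/BTU
Q = 435.2 × (73.97 − 6.148) / 29.666 = 994.94 BTU/h
E = 994.94 × 3822 = 3802600 BTU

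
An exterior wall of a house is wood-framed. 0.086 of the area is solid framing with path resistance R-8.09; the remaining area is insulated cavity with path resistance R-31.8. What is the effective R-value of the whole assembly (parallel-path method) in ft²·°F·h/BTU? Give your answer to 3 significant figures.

U_eff = 0.914/31.8 + 0.086/8.09 = 0.02874 + 0.01063 = 0.03937
R_eff = 1/U_eff = 25.4 ft²·°F·h/BTU

25.4 ft²·°F·h/BTU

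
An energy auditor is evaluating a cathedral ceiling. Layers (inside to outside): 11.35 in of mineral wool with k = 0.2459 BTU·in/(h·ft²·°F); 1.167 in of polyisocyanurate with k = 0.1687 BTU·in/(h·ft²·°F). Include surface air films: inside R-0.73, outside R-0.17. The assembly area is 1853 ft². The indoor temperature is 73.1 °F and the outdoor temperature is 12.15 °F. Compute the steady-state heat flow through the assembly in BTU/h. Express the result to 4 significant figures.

2092 BTU/h

11.35/0.2459 = 46.157
1.167/0.1687 = 6.9176
R_total = 0.73 + 46.157 + 6.9176 + 0.17 = 53.975 ft²·°F·h/BTU
Q = A·ΔT/R = 1853 × (73.1 − 12.15) / 53.975 = 2092.5 BTU/h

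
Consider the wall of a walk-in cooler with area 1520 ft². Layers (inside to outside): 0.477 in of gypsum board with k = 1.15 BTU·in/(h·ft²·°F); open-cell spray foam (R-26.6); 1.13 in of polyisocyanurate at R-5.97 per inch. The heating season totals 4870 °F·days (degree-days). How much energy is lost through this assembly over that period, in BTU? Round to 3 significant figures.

5260000 BTU

0.477/1.15 = 0.4148
1.13 × 5.97 = 6.746
R_total = 0.4148 + 26.6 + 6.746 = 33.76 ft²·°F·h/BTU
E = A × HDD × 24 / R = 1520 × 4870 × 24 / 33.76 = 5262000 BTU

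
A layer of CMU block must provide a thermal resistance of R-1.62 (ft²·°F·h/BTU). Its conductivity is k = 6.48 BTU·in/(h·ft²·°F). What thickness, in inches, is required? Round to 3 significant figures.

L = R × k = 1.62 × 6.48 = 10.5 in

10.5 in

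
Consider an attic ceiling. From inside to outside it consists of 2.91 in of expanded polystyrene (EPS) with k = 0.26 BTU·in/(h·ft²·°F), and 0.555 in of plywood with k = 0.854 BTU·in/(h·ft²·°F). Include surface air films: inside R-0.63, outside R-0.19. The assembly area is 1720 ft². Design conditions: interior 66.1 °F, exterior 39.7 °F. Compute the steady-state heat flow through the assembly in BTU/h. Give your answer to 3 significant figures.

2.91/0.26 = 11.19
0.555/0.854 = 0.6499
R_total = 0.63 + 11.19 + 0.6499 + 0.19 = 12.66 ft²·°F·h/BTU
Q = A·ΔT/R = 1720 × (66.1 − 39.7) / 12.66 = 3586 BTU/h

3590 BTU/h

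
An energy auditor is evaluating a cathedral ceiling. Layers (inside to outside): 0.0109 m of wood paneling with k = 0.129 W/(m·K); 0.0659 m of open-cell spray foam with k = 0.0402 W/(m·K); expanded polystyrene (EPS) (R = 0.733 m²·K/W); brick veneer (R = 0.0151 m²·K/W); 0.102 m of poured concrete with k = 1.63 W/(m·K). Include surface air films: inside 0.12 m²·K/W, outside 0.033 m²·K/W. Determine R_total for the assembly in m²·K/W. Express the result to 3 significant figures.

0.0109/0.129 = 0.0845
0.0659/0.0402 = 1.639
0.102/1.63 = 0.06258
R_total = 0.12 + 0.0845 + 1.639 + 0.733 + 0.0151 + 0.06258 + 0.033 = 2.687 m²·K/W

2.69 m²·K/W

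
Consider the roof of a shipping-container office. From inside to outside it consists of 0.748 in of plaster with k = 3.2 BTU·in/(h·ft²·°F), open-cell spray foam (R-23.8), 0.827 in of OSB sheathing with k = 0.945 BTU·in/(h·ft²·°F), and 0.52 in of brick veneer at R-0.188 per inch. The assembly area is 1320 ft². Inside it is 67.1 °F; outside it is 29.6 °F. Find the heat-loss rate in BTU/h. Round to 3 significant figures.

0.748/3.2 = 0.2337
0.827/0.945 = 0.8751
0.52 × 0.188 = 0.09776
R_total = 0.2337 + 23.8 + 0.8751 + 0.09776 = 25.01 ft²·°F·h/BTU
Q = A·ΔT/R = 1320 × (67.1 − 29.6) / 25.01 = 1979 BTU/h

1980 BTU/h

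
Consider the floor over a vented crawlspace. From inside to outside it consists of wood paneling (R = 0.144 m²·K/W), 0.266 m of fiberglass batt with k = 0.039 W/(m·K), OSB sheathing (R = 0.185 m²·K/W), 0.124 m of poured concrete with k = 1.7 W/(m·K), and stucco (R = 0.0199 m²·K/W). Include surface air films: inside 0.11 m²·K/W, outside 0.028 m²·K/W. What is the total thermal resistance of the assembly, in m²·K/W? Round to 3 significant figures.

0.266/0.039 = 6.821
0.124/1.7 = 0.07294
R_total = 0.11 + 0.144 + 6.821 + 0.185 + 0.07294 + 0.0199 + 0.028 = 7.38 m²·K/W

7.38 m²·K/W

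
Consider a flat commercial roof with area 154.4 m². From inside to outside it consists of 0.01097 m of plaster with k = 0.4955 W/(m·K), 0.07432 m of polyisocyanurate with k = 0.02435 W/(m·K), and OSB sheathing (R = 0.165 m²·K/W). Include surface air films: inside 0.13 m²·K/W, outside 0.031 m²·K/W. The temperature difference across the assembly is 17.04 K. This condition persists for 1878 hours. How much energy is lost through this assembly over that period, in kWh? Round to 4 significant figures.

1453 kWh

0.01097/0.4955 = 0.022139
0.07432/0.02435 = 3.0522
R_total = 0.13 + 0.022139 + 3.0522 + 0.165 + 0.031 = 3.4003 m²·K/W
Q = 154.4 × 17.04 / 3.4003 = 773.75 W
E = 773.75 W × 1878 h / 1000 = 1453.1 kWh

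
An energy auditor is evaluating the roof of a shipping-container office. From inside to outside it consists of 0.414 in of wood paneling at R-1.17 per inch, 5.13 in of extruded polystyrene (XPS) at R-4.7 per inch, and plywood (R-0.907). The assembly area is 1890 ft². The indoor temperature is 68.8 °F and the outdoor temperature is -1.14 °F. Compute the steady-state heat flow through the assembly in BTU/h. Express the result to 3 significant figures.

5180 BTU/h

0.414 × 1.17 = 0.4844
5.13 × 4.7 = 24.11
R_total = 0.4844 + 24.11 + 0.907 = 25.5 ft²·°F·h/BTU
Q = A·ΔT/R = 1890 × (68.8 − (-1.14)) / 25.5 = 5183 BTU/h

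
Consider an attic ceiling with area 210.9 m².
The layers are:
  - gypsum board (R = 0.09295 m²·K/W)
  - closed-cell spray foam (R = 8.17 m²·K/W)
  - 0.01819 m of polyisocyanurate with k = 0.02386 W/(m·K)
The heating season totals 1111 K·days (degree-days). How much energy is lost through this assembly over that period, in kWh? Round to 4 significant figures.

623.1 kWh

0.01819/0.02386 = 0.76236
R_total = 0.09295 + 8.17 + 0.76236 = 9.0253 m²·K/W
E = A × HDD × 24 / R / 1000 = 210.9 × 1111 × 24 / 9.0253 / 1000 = 623.07 kWh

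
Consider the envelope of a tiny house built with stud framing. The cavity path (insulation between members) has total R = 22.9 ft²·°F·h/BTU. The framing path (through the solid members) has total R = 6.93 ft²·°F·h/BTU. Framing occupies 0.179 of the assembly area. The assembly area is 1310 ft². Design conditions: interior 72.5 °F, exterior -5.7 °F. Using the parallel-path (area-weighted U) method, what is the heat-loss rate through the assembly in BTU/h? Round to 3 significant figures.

6320 BTU/h

U_eff = 0.821/22.9 + 0.179/6.93 = 0.03585 + 0.02583 = 0.06168
R_eff = 1/U_eff = 16.21 ft²·°F·h/BTU
Q = 1310 × (72.5 − (-5.7)) / 16.21 = 6319 BTU/h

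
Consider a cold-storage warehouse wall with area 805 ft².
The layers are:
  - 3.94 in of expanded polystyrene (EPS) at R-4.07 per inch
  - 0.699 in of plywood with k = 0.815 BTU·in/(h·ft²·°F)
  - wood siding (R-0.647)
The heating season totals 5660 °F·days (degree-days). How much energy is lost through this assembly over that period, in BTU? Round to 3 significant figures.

6230000 BTU

3.94 × 4.07 = 16.04
0.699/0.815 = 0.8577
R_total = 16.04 + 0.8577 + 0.647 = 17.54 ft²·°F·h/BTU
E = A × HDD × 24 / R = 805 × 5660 × 24 / 17.54 = 6234000 BTU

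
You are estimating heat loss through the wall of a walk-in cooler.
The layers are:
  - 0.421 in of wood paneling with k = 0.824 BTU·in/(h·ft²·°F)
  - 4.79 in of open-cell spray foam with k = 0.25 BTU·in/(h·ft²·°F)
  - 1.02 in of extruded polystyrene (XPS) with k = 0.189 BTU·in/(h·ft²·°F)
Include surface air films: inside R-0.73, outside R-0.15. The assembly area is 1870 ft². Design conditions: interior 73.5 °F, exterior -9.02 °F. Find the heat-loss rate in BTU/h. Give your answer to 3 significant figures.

5950 BTU/h

0.421/0.824 = 0.5109
4.79/0.25 = 19.16
1.02/0.189 = 5.397
R_total = 0.73 + 0.5109 + 19.16 + 5.397 + 0.15 = 25.95 ft²·°F·h/BTU
Q = A·ΔT/R = 1870 × (73.5 − (-9.02)) / 25.95 = 5947 BTU/h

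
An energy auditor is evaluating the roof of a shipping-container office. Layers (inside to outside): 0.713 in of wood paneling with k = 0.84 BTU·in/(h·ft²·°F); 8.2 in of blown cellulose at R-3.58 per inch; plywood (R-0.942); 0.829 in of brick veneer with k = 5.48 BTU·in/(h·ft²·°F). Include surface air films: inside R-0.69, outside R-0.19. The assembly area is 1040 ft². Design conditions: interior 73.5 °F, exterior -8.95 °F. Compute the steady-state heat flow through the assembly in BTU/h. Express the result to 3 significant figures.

0.713/0.84 = 0.8488
8.2 × 3.58 = 29.36
0.829/5.48 = 0.1513
R_total = 0.69 + 0.8488 + 29.36 + 0.942 + 0.1513 + 0.19 = 32.18 ft²·°F·h/BTU
Q = A·ΔT/R = 1040 × (73.5 − (-8.95)) / 32.18 = 2665 BTU/h

2660 BTU/h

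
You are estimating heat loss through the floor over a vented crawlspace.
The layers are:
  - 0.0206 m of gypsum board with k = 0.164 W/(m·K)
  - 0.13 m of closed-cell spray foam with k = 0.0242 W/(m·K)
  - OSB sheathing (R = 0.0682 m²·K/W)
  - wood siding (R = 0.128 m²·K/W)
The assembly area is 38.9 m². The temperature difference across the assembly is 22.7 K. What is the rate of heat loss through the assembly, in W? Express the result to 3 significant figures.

155 W

0.0206/0.164 = 0.1256
0.13/0.0242 = 5.372
R_total = 0.1256 + 5.372 + 0.0682 + 0.128 = 5.694 m²·K/W
Q = A·ΔT/R = 38.9 × 22.7 / 5.694 = 155.1 W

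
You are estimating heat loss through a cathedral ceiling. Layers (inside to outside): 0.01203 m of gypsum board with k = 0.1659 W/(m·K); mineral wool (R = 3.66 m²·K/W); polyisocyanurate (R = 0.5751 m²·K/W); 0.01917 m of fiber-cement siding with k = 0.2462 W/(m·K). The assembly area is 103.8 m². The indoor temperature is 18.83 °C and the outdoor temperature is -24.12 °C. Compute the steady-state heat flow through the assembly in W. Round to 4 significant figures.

0.01203/0.1659 = 0.072514
0.01917/0.2462 = 0.077864
R_total = 0.072514 + 3.66 + 0.5751 + 0.077864 = 4.3855 m²·K/W
Q = A·ΔT/R = 103.8 × (18.83 − (-24.12)) / 4.3855 = 1016.6 W

1017 W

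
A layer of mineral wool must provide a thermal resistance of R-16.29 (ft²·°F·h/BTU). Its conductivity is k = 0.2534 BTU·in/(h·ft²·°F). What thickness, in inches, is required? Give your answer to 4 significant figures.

L = R × k = 16.29 × 0.2534 = 4.1279 in

4.128 in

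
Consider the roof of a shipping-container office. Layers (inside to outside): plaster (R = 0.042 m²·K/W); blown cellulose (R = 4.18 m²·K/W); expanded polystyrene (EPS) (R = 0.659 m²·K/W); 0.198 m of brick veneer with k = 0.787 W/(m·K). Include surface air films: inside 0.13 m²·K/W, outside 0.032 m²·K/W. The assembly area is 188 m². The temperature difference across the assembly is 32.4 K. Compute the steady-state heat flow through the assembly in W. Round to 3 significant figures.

1150 W

0.198/0.787 = 0.2516
R_total = 0.13 + 0.042 + 4.18 + 0.659 + 0.2516 + 0.032 = 5.295 m²·K/W
Q = A·ΔT/R = 188 × 32.4 / 5.295 = 1150 W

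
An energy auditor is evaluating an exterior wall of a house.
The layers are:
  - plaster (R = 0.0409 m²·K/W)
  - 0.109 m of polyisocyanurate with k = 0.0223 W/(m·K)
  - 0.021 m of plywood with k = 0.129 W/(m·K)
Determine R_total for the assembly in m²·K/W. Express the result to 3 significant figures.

0.109/0.0223 = 4.888
0.021/0.129 = 0.1628
R_total = 0.0409 + 4.888 + 0.1628 = 5.092 m²·K/W

5.09 m²·K/W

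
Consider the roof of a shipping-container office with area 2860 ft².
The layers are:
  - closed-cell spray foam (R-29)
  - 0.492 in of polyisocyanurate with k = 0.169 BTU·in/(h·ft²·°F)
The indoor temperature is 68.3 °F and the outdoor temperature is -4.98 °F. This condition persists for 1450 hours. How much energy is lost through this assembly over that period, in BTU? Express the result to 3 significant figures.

9520000 BTU

0.492/0.169 = 2.911
R_total = 29 + 2.911 = 31.91 ft²·°F·h/BTU
Q = 2860 × (68.3 − (-4.98)) / 31.91 = 6568 BTU/h
E = 6568 × 1450 = 9523000 BTU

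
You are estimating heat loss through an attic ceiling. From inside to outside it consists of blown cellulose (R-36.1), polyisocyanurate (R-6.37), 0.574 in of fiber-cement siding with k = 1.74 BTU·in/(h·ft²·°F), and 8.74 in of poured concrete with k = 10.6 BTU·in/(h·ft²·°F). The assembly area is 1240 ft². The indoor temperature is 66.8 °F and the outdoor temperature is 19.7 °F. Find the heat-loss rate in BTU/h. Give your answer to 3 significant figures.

1340 BTU/h

0.574/1.74 = 0.3299
8.74/10.6 = 0.8245
R_total = 36.1 + 6.37 + 0.3299 + 0.8245 = 43.62 ft²·°F·h/BTU
Q = A·ΔT/R = 1240 × (66.8 − 19.7) / 43.62 = 1339 BTU/h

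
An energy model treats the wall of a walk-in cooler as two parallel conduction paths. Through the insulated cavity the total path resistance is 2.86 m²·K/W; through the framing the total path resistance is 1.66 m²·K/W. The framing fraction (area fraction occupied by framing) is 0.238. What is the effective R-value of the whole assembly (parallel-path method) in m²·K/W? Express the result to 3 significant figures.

U_eff = 0.762/2.86 + 0.238/1.66 = 0.2664 + 0.1434 = 0.4098
R_eff = 1/U_eff = 2.44 m²·K/W

2.44 m²·K/W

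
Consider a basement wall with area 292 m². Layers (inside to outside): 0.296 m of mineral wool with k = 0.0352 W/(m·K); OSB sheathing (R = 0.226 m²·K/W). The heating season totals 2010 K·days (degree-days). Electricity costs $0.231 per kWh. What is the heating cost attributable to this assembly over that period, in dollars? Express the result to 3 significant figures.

377 dollars

0.296/0.0352 = 8.409
R_total = 8.409 + 0.226 = 8.635 m²·K/W
E = A × HDD × 24 / R / 1000 = 292 × 2010 × 24 / 8.635 / 1000 = 1631 kWh
Cost = 1631 × 0.231 = $376.8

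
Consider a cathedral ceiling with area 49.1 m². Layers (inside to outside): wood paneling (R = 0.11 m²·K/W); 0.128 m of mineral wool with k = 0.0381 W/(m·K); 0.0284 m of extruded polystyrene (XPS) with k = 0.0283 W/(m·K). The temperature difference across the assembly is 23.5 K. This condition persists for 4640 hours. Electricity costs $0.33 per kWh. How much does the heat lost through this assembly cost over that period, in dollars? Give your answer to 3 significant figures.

0.128/0.0381 = 3.36
0.0284/0.0283 = 1.004
R_total = 0.11 + 3.36 + 1.004 = 4.473 m²·K/W
Q = 49.1 × 23.5 / 4.473 = 258 W
E = 258 W × 4640 h / 1000 = 1197 kWh
Cost = 1197 × 0.33 = $395

395 dollars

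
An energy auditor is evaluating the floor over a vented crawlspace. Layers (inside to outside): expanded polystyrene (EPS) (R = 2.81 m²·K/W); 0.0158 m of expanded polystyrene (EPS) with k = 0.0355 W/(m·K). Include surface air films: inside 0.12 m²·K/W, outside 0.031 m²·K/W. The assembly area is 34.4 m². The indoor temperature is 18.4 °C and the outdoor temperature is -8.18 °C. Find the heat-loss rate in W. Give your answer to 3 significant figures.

268 W

0.0158/0.0355 = 0.4451
R_total = 0.12 + 2.81 + 0.4451 + 0.031 = 3.406 m²·K/W
Q = A·ΔT/R = 34.4 × (18.4 − (-8.18)) / 3.406 = 268.4 W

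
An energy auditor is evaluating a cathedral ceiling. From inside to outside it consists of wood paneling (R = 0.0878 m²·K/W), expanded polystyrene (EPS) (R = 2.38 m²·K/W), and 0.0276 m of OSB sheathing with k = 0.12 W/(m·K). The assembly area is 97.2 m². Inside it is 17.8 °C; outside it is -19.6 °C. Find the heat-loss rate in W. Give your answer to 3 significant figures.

1350 W

0.0276/0.12 = 0.23
R_total = 0.0878 + 2.38 + 0.23 = 2.698 m²·K/W
Q = A·ΔT/R = 97.2 × (17.8 − (-19.6)) / 2.698 = 1347 W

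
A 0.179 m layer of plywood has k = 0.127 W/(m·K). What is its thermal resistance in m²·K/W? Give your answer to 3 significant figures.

R = L/k = 0.179/0.127 = 1.409 m²·K/W

1.41 m²·K/W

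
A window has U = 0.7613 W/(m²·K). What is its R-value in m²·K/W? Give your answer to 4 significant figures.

R = 1/U = 1/0.7613 = 1.3135

1.314 m²·K/W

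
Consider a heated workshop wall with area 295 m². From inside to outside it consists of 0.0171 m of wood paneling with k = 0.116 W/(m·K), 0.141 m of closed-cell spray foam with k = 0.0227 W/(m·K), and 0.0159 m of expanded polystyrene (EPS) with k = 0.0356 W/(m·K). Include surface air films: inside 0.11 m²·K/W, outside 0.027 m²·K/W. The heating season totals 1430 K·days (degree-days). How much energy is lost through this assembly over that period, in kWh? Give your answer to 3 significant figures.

0.0171/0.116 = 0.1474
0.141/0.0227 = 6.211
0.0159/0.0356 = 0.4466
R_total = 0.11 + 0.1474 + 6.211 + 0.4466 + 0.027 = 6.942 m²·K/W
E = A × HDD × 24 / R / 1000 = 295 × 1430 × 24 / 6.942 / 1000 = 1458 kWh

1460 kWh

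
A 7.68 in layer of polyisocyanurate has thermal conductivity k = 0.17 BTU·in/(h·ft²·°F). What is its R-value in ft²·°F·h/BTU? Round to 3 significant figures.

45.2 ft²·°F·h/BTU

R = L/k = 7.68/0.17 = 45.18 ft²·°F·h/BTU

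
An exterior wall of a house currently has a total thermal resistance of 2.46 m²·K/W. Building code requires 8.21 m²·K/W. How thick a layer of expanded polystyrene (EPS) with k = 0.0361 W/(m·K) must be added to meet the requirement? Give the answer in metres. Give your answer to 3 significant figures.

0.208 m

ΔR = 8.21 − 2.46 = 5.75 m²·K/W
L = ΔR × k = 5.75 × 0.0361 = 0.2076 m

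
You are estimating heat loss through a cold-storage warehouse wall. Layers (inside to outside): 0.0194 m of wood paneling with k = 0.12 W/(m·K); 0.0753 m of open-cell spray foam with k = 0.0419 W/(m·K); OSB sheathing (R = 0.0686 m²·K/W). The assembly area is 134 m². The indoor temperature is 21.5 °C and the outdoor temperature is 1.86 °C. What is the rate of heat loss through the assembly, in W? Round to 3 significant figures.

0.0194/0.12 = 0.1617
0.0753/0.0419 = 1.797
R_total = 0.1617 + 1.797 + 0.0686 = 2.027 m²·K/W
Q = A·ΔT/R = 134 × (21.5 − 1.86) / 2.027 = 1298 W

1300 W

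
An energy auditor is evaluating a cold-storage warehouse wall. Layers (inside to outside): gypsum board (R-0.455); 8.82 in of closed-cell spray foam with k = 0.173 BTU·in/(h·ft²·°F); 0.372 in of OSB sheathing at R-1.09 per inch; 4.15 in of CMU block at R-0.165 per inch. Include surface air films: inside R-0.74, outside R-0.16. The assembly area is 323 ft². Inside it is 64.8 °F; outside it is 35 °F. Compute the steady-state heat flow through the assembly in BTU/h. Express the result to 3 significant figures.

180 BTU/h

8.82/0.173 = 50.98
0.372 × 1.09 = 0.4055
4.15 × 0.165 = 0.6848
R_total = 0.74 + 0.455 + 50.98 + 0.4055 + 0.6848 + 0.16 = 53.43 ft²·°F·h/BTU
Q = A·ΔT/R = 323 × (64.8 − 35) / 53.43 = 180.2 BTU/h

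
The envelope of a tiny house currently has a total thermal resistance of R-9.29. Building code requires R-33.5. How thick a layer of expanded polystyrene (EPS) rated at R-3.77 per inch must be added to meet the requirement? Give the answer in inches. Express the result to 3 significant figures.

ΔR = 33.5 − 9.29 = 24.21 ft²·°F·h/BTU
L = ΔR / (R/in) = 24.21/3.77 = 6.422 in

6.42 in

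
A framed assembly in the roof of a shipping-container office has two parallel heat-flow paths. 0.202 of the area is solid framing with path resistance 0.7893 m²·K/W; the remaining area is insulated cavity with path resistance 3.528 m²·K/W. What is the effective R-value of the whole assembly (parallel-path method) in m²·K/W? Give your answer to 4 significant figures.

U_eff = 0.798/3.528 + 0.202/0.7893 = 0.22619 + 0.25592 = 0.48211
R_eff = 1/U_eff = 2.0742 m²·K/W

2.074 m²·K/W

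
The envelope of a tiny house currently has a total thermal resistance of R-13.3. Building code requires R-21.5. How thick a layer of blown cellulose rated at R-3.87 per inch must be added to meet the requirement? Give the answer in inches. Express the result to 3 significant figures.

ΔR = 21.5 − 13.3 = 8.2 ft²·°F·h/BTU
L = ΔR / (R/in) = 8.2/3.87 = 2.119 in

2.12 in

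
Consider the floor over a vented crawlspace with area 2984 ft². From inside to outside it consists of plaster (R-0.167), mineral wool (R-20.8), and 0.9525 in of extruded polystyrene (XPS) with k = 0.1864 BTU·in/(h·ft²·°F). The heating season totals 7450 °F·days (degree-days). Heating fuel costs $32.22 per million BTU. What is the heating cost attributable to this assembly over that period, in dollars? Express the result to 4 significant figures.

0.9525/0.1864 = 5.11
R_total = 0.167 + 20.8 + 5.11 = 26.077 ft²·°F·h/BTU
E = A × HDD × 24 / R = 2984 × 7450 × 24 / 26.077 = 20460000 BTU
Cost = 20460000/10⁶ × 32.22 = $659.23

659.2 dollars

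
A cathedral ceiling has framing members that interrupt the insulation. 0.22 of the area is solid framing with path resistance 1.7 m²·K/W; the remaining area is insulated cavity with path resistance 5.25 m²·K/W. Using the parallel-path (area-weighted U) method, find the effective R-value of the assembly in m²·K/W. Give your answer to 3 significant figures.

3.60 m²·K/W

U_eff = 0.78/5.25 + 0.22/1.7 = 0.1486 + 0.1294 = 0.278
R_eff = 1/U_eff = 3.597 m²·K/W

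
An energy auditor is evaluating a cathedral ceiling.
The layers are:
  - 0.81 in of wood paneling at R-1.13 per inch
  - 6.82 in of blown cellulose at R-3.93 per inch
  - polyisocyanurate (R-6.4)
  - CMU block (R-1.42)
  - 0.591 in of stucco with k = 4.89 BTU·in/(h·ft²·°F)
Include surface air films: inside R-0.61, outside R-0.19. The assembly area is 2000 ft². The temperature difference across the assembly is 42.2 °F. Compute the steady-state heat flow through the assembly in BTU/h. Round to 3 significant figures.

2310 BTU/h

0.81 × 1.13 = 0.9153
6.82 × 3.93 = 26.8
0.591/4.89 = 0.1209
R_total = 0.61 + 0.9153 + 26.8 + 6.4 + 1.42 + 0.1209 + 0.19 = 36.46 ft²·°F·h/BTU
Q = A·ΔT/R = 2000 × 42.2 / 36.46 = 2315 BTU/h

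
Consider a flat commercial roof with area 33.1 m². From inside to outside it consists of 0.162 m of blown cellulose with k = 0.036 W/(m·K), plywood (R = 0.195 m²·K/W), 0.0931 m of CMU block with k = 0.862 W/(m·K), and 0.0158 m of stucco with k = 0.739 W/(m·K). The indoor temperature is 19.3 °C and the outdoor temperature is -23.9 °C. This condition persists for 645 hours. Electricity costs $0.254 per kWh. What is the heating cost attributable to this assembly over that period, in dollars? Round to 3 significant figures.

0.162/0.036 = 4.5
0.0931/0.862 = 0.108
0.0158/0.739 = 0.02138
R_total = 4.5 + 0.195 + 0.108 + 0.02138 = 4.824 m²·K/W
Q = 33.1 × (19.3 − (-23.9)) / 4.824 = 296.4 W
E = 296.4 W × 645 h / 1000 = 191.2 kWh
Cost = 191.2 × 0.254 = $48.56

48.6 dollars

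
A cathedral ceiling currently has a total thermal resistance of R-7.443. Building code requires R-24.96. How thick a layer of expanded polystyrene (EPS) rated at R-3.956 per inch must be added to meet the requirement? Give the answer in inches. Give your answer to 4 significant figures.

4.428 in

ΔR = 24.96 − 7.443 = 17.517 ft²·°F·h/BTU
L = ΔR / (R/in) = 17.517/3.956 = 4.428 in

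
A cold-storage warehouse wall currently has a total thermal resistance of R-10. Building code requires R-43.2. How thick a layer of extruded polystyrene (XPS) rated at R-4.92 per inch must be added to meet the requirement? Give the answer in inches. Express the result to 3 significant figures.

ΔR = 43.2 − 10 = 33.2 ft²·°F·h/BTU
L = ΔR / (R/in) = 33.2/4.92 = 6.748 in

6.75 in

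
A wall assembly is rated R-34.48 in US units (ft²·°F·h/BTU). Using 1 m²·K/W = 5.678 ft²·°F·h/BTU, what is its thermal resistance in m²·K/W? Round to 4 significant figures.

6.073 m²·K/W

R_SI = 34.48/5.678 = 6.0726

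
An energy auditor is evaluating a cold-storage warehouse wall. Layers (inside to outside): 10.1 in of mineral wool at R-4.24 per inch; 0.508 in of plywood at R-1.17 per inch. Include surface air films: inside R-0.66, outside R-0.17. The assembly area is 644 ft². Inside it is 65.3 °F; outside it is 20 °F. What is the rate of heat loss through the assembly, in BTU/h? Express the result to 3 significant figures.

10.1 × 4.24 = 42.82
0.508 × 1.17 = 0.5944
R_total = 0.66 + 42.82 + 0.5944 + 0.17 = 44.25 ft²·°F·h/BTU
Q = A·ΔT/R = 644 × (65.3 − 20) / 44.25 = 659.3 BTU/h

659 BTU/h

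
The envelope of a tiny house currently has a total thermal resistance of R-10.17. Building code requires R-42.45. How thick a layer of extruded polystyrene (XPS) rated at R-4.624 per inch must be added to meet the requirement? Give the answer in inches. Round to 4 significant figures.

ΔR = 42.45 − 10.17 = 32.28 ft²·°F·h/BTU
L = ΔR / (R/in) = 32.28/4.624 = 6.981 in

6.981 in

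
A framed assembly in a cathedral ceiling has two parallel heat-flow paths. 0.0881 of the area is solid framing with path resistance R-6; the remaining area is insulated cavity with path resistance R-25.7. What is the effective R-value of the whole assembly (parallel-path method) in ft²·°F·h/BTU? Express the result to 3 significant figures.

U_eff = 0.9119/25.7 + 0.0881/6 = 0.03548 + 0.01468 = 0.05017
R_eff = 1/U_eff = 19.93 ft²·°F·h/BTU

19.9 ft²·°F·h/BTU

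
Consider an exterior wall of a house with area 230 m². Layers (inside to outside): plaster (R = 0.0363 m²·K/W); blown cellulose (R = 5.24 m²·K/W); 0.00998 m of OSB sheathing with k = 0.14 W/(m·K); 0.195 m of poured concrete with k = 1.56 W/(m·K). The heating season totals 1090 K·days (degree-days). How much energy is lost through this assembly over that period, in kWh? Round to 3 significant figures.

0.00998/0.14 = 0.07129
0.195/1.56 = 0.125
R_total = 0.0363 + 5.24 + 0.07129 + 0.125 = 5.473 m²·K/W
E = A × HDD × 24 / R / 1000 = 230 × 1090 × 24 / 5.473 / 1000 = 1099 kWh

1100 kWh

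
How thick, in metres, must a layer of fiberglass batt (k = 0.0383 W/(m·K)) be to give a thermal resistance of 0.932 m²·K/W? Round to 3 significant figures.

0.0357 m

L = R·k = 0.932 × 0.0383 = 0.0357 m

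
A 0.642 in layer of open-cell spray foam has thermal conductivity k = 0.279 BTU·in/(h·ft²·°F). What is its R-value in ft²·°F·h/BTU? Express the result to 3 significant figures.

2.30 ft²·°F·h/BTU

R = L/k = 0.642/0.279 = 2.301 ft²·°F·h/BTU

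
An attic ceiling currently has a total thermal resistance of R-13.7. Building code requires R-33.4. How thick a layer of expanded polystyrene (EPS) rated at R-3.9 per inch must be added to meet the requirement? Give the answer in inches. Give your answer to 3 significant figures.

5.05 in

ΔR = 33.4 − 13.7 = 19.7 ft²·°F·h/BTU
L = ΔR / (R/in) = 19.7/3.9 = 5.051 in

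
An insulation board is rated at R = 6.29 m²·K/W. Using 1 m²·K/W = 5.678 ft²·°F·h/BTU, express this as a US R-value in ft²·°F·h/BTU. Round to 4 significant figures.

35.71 ft²·°F·h/BTU

R_US = 6.29 × 5.678 = 35.715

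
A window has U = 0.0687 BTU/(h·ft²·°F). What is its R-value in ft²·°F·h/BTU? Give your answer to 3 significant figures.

R = 1/U = 1/0.0687 = 14.56

14.6 ft²·°F·h/BTU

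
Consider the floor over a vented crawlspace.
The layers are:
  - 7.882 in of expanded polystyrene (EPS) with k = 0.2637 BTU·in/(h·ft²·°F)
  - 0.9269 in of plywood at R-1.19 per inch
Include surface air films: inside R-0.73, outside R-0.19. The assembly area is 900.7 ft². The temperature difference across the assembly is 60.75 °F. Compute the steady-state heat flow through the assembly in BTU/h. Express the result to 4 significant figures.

1715 BTU/h

7.882/0.2637 = 29.89
0.9269 × 1.19 = 1.103
R_total = 0.73 + 29.89 + 1.103 + 0.19 = 31.913 ft²·°F·h/BTU
Q = A·ΔT/R = 900.7 × 60.75 / 31.913 = 1714.6 BTU/h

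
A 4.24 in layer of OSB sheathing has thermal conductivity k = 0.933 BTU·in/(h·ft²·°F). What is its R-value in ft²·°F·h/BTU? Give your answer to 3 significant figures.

4.54 ft²·°F·h/BTU

R = L/k = 4.24/0.933 = 4.544 ft²·°F·h/BTU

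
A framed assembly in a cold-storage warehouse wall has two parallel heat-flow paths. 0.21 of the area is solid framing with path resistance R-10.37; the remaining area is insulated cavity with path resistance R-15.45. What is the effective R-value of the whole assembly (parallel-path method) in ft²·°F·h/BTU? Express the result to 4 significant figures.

U_eff = 0.79/15.45 + 0.21/10.37 = 0.051133 + 0.020251 = 0.071383
R_eff = 1/U_eff = 14.009 ft²·°F·h/BTU

14.01 ft²·°F·h/BTU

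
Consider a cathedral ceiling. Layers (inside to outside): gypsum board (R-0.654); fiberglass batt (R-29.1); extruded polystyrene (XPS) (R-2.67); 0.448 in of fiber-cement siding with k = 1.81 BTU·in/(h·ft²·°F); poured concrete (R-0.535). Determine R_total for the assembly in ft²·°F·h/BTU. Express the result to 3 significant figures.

0.448/1.81 = 0.2475
R_total = 0.654 + 29.1 + 2.67 + 0.2475 + 0.535 = 33.21 ft²·°F·h/BTU

33.2 ft²·°F·h/BTU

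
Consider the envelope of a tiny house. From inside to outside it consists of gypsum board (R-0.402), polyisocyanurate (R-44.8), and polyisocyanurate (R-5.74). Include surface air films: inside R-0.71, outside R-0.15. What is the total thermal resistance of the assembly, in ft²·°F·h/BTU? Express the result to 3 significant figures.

R_total = 0.71 + 0.402 + 44.8 + 5.74 + 0.15 = 51.8 ft²·°F·h/BTU

51.8 ft²·°F·h/BTU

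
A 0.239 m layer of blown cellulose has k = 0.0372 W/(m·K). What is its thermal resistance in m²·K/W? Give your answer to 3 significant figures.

R = L/k = 0.239/0.0372 = 6.425 m²·K/W

6.42 m²·K/W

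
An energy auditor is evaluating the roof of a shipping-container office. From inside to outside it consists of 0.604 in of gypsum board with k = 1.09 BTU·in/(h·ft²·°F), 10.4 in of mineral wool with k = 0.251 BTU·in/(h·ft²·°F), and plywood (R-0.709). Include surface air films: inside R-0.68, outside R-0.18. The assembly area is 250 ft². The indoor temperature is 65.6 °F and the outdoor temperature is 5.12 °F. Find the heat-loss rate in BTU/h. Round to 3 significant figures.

0.604/1.09 = 0.5541
10.4/0.251 = 41.43
R_total = 0.68 + 0.5541 + 41.43 + 0.709 + 0.18 = 43.56 ft²·°F·h/BTU
Q = A·ΔT/R = 250 × (65.6 − 5.12) / 43.56 = 347.1 BTU/h

347 BTU/h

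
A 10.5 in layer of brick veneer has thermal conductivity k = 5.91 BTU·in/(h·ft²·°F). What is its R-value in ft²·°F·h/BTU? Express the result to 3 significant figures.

R = L/k = 10.5/5.91 = 1.777 ft²·°F·h/BTU

1.78 ft²·°F·h/BTU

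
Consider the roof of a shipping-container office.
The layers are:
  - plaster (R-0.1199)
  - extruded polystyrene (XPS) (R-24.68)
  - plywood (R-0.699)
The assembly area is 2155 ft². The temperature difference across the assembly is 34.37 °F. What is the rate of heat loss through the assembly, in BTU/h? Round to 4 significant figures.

2905 BTU/h

R_total = 0.1199 + 24.68 + 0.699 = 25.499 ft²·°F·h/BTU
Q = A·ΔT/R = 2155 × 34.37 / 25.499 = 2904.7 BTU/h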